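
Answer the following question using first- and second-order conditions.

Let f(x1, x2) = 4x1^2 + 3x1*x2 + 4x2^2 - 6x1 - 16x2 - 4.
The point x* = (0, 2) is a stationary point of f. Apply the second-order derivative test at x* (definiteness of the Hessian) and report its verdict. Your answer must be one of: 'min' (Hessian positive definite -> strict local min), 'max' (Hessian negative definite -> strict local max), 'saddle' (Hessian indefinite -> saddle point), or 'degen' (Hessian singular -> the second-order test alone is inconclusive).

Compute the Hessian H = grad^2 f:
  H = [[8, 3], [3, 8]]
Verify stationarity: grad f(x*) = H x* + g = (0, 0).
Eigenvalues of H: 5, 11.
Both eigenvalues > 0, so H is positive definite -> x* is a strict local min.

min


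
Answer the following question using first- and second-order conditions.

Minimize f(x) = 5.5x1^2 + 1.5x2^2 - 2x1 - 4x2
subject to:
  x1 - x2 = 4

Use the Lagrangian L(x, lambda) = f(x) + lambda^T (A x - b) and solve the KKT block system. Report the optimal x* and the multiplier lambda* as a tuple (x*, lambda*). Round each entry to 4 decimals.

Form the Lagrangian:
  L(x, lambda) = (1/2) x^T Q x + c^T x + lambda^T (A x - b)
Stationarity (grad_x L = 0): Q x + c + A^T lambda = 0.
Primal feasibility: A x = b.

This gives the KKT block system:
  [ Q   A^T ] [ x     ]   [-c ]
  [ A    0  ] [ lambda ] = [ b ]

Solving the linear system:
  x*      = (1.2857, -2.7143)
  lambda* = (-12.1429)
  f(x*)   = 28.4286

x* = (1.2857, -2.7143), lambda* = (-12.1429)


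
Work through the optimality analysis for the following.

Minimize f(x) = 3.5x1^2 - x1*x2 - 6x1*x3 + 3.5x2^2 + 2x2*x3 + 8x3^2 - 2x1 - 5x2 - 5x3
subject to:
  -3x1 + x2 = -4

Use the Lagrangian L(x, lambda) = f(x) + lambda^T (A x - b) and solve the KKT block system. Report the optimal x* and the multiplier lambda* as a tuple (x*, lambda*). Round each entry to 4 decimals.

Form the Lagrangian:
  L(x, lambda) = (1/2) x^T Q x + c^T x + lambda^T (A x - b)
Stationarity (grad_x L = 0): Q x + c + A^T lambda = 0.
Primal feasibility: A x = b.

This gives the KKT block system:
  [ Q   A^T ] [ x     ]   [-c ]
  [ A    0  ] [ lambda ] = [ b ]

Solving the linear system:
  x*      = (1.5156, 0.5469, 0.8125)
  lambda* = (1.0625)
  f(x*)   = -2.7891

x* = (1.5156, 0.5469, 0.8125), lambda* = (1.0625)


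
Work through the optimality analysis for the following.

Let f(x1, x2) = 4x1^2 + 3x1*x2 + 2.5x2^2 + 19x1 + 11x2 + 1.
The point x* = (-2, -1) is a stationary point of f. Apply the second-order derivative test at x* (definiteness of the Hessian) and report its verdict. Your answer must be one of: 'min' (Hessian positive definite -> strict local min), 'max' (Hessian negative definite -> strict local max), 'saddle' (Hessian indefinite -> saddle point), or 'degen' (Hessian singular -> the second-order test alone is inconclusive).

Compute the Hessian H = grad^2 f:
  H = [[8, 3], [3, 5]]
Verify stationarity: grad f(x*) = H x* + g = (0, 0).
Eigenvalues of H: 3.1459, 9.8541.
Both eigenvalues > 0, so H is positive definite -> x* is a strict local min.

min


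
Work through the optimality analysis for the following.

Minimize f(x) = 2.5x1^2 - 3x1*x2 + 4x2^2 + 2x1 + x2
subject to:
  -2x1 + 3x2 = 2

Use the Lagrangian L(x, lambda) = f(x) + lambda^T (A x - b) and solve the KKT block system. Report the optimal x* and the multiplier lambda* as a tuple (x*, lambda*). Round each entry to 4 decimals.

Form the Lagrangian:
  L(x, lambda) = (1/2) x^T Q x + c^T x + lambda^T (A x - b)
Stationarity (grad_x L = 0): Q x + c + A^T lambda = 0.
Primal feasibility: A x = b.

This gives the KKT block system:
  [ Q   A^T ] [ x     ]   [-c ]
  [ A    0  ] [ lambda ] = [ b ]

Solving the linear system:
  x*      = (-0.9268, 0.0488)
  lambda* = (-1.3902)
  f(x*)   = 0.4878

x* = (-0.9268, 0.0488), lambda* = (-1.3902)


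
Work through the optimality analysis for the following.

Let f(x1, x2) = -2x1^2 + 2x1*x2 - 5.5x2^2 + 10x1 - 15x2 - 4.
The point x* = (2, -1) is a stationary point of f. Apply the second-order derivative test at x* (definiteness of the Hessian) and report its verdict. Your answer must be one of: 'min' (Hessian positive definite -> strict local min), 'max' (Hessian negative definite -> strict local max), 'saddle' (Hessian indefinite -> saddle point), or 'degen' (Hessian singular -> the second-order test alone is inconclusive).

Compute the Hessian H = grad^2 f:
  H = [[-4, 2], [2, -11]]
Verify stationarity: grad f(x*) = H x* + g = (0, 0).
Eigenvalues of H: -11.5311, -3.4689.
Both eigenvalues < 0, so H is negative definite -> x* is a strict local max.

max


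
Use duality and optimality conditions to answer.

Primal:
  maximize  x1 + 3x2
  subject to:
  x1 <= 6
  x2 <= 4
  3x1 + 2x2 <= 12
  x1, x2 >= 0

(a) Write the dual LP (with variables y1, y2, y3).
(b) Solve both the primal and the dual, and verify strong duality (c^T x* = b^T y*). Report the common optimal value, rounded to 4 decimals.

The standard primal-dual pair for 'max c^T x s.t. A x <= b, x >= 0' is:
  Dual:  min b^T y  s.t.  A^T y >= c,  y >= 0.

So the dual LP is:
  minimize  6y1 + 4y2 + 12y3
  subject to:
    y1 + 3y3 >= 1
    y2 + 2y3 >= 3
    y1, y2, y3 >= 0

Solving the primal: x* = (1.3333, 4).
  primal value c^T x* = 13.3333.
Solving the dual: y* = (0, 2.3333, 0.3333).
  dual value b^T y* = 13.3333.
Strong duality: c^T x* = b^T y*. Confirmed.

13.3333


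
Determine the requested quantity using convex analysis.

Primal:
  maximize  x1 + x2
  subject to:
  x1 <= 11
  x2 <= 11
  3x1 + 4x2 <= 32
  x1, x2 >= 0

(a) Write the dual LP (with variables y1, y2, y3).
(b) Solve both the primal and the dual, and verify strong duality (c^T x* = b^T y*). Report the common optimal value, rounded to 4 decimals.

The standard primal-dual pair for 'max c^T x s.t. A x <= b, x >= 0' is:
  Dual:  min b^T y  s.t.  A^T y >= c,  y >= 0.

So the dual LP is:
  minimize  11y1 + 11y2 + 32y3
  subject to:
    y1 + 3y3 >= 1
    y2 + 4y3 >= 1
    y1, y2, y3 >= 0

Solving the primal: x* = (10.6667, 0).
  primal value c^T x* = 10.6667.
Solving the dual: y* = (0, 0, 0.3333).
  dual value b^T y* = 10.6667.
Strong duality: c^T x* = b^T y*. Confirmed.

10.6667


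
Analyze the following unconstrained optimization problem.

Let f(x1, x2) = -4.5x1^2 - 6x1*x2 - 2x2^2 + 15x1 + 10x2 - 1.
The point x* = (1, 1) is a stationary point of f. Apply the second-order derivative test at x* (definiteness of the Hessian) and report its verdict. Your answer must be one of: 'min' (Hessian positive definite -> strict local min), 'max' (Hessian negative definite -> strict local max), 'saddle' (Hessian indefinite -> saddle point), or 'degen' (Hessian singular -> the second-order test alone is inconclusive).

Compute the Hessian H = grad^2 f:
  H = [[-9, -6], [-6, -4]]
Verify stationarity: grad f(x*) = H x* + g = (0, 0).
Eigenvalues of H: -13, 0.
H has a zero eigenvalue (singular; negative semidefinite but not definite), so H is neither positive definite, negative definite, nor indefinite. The second-order test alone is inconclusive -> degen.
(Indeed, f is constant along the null direction of H through x*, so x* is not a strict local extremum.)

degen


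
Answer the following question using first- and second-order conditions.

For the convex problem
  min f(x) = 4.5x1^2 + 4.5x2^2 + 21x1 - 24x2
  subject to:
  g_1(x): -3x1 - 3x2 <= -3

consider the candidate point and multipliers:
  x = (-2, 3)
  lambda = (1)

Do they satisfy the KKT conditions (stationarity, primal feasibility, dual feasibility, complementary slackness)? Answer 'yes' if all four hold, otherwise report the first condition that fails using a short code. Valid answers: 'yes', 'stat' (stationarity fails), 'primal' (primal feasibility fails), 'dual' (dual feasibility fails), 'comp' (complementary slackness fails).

Gradient of f: grad f(x) = Q x + c = (3, 3)
Constraint values g_i(x) = a_i^T x - b_i:
  g_1((-2, 3)) = 0
Stationarity residual: grad f(x) + sum_i lambda_i a_i = (0, 0)
  -> stationarity OK
Primal feasibility (all g_i <= 0): OK
Dual feasibility (all lambda_i >= 0): OK
Complementary slackness (lambda_i * g_i(x) = 0 for all i): OK

Verdict: yes, KKT holds.

yes


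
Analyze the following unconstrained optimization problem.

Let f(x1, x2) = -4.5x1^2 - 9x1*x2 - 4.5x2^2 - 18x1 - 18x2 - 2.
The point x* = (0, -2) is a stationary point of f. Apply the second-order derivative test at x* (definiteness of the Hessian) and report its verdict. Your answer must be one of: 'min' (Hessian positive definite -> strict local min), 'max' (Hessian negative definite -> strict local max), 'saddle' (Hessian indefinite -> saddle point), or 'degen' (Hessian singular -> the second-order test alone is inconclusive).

Compute the Hessian H = grad^2 f:
  H = [[-9, -9], [-9, -9]]
Verify stationarity: grad f(x*) = H x* + g = (0, 0).
Eigenvalues of H: -18, 0.
H has a zero eigenvalue (singular; negative semidefinite but not definite), so H is neither positive definite, negative definite, nor indefinite. The second-order test alone is inconclusive -> degen.
(Indeed, f is constant along the null direction of H through x*, so x* is not a strict local extremum.)

degen


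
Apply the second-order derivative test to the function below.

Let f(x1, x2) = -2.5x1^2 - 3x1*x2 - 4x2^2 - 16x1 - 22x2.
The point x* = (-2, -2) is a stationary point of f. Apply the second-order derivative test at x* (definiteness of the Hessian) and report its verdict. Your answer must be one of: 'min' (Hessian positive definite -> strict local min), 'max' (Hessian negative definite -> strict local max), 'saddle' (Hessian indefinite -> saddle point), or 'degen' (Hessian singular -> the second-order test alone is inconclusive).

Compute the Hessian H = grad^2 f:
  H = [[-5, -3], [-3, -8]]
Verify stationarity: grad f(x*) = H x* + g = (0, 0).
Eigenvalues of H: -9.8541, -3.1459.
Both eigenvalues < 0, so H is negative definite -> x* is a strict local max.

max


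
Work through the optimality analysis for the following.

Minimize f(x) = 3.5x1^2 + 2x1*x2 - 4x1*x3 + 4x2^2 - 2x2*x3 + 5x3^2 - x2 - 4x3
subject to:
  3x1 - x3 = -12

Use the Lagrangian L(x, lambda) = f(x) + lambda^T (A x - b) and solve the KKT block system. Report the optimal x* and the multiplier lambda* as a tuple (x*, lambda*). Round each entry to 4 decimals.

Form the Lagrangian:
  L(x, lambda) = (1/2) x^T Q x + c^T x + lambda^T (A x - b)
Stationarity (grad_x L = 0): Q x + c + A^T lambda = 0.
Primal feasibility: A x = b.

This gives the KKT block system:
  [ Q   A^T ] [ x     ]   [-c ]
  [ A    0  ] [ lambda ] = [ b ]

Solving the linear system:
  x*      = (-4.0493, 1.1004, -0.1479)
  lambda* = (8.5176)
  f(x*)   = 50.8512

x* = (-4.0493, 1.1004, -0.1479), lambda* = (8.5176)


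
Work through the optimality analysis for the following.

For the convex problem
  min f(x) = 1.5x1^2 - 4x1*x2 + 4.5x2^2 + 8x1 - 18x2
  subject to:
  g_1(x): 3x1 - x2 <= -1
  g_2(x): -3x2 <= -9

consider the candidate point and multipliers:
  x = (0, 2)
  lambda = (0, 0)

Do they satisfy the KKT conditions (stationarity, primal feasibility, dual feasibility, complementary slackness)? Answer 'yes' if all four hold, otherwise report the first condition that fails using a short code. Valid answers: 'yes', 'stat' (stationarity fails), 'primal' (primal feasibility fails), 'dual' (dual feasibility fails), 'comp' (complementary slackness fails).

Gradient of f: grad f(x) = Q x + c = (0, 0)
Constraint values g_i(x) = a_i^T x - b_i:
  g_1((0, 2)) = -1
  g_2((0, 2)) = 3
Stationarity residual: grad f(x) + sum_i lambda_i a_i = (0, 0)
  -> stationarity OK
Primal feasibility (all g_i <= 0): FAILS
Dual feasibility (all lambda_i >= 0): OK
Complementary slackness (lambda_i * g_i(x) = 0 for all i): OK

Verdict: the first failing condition is primal_feasibility -> primal.

primal


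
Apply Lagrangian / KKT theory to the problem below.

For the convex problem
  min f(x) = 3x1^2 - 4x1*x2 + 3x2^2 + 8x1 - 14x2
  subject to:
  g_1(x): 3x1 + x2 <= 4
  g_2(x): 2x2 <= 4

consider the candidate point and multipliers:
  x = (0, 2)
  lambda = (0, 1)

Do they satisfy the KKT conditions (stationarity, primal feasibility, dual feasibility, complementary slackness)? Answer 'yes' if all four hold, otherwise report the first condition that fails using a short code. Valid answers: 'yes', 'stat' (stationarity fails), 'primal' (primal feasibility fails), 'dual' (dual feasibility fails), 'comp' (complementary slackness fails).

Gradient of f: grad f(x) = Q x + c = (0, -2)
Constraint values g_i(x) = a_i^T x - b_i:
  g_1((0, 2)) = -2
  g_2((0, 2)) = 0
Stationarity residual: grad f(x) + sum_i lambda_i a_i = (0, 0)
  -> stationarity OK
Primal feasibility (all g_i <= 0): OK
Dual feasibility (all lambda_i >= 0): OK
Complementary slackness (lambda_i * g_i(x) = 0 for all i): OK

Verdict: yes, KKT holds.

yes


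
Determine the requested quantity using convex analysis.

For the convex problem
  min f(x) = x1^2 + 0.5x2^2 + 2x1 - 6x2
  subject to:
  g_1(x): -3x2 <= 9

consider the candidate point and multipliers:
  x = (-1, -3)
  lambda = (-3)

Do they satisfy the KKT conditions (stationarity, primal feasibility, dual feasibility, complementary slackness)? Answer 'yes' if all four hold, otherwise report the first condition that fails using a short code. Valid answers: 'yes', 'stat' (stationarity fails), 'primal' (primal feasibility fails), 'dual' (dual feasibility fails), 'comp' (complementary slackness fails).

Gradient of f: grad f(x) = Q x + c = (0, -9)
Constraint values g_i(x) = a_i^T x - b_i:
  g_1((-1, -3)) = 0
Stationarity residual: grad f(x) + sum_i lambda_i a_i = (0, 0)
  -> stationarity OK
Primal feasibility (all g_i <= 0): OK
Dual feasibility (all lambda_i >= 0): FAILS
Complementary slackness (lambda_i * g_i(x) = 0 for all i): OK

Verdict: the first failing condition is dual_feasibility -> dual.

dual


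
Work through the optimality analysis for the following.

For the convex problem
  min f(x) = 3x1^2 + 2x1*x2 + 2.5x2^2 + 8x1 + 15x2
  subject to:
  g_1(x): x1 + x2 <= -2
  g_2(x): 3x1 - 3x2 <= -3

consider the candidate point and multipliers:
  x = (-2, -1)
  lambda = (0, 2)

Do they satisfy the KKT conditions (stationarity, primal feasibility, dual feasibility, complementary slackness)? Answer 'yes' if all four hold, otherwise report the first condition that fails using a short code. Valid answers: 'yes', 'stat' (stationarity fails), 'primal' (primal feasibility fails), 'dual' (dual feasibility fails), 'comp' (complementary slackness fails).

Gradient of f: grad f(x) = Q x + c = (-6, 6)
Constraint values g_i(x) = a_i^T x - b_i:
  g_1((-2, -1)) = -1
  g_2((-2, -1)) = 0
Stationarity residual: grad f(x) + sum_i lambda_i a_i = (0, 0)
  -> stationarity OK
Primal feasibility (all g_i <= 0): OK
Dual feasibility (all lambda_i >= 0): OK
Complementary slackness (lambda_i * g_i(x) = 0 for all i): OK

Verdict: yes, KKT holds.

yes


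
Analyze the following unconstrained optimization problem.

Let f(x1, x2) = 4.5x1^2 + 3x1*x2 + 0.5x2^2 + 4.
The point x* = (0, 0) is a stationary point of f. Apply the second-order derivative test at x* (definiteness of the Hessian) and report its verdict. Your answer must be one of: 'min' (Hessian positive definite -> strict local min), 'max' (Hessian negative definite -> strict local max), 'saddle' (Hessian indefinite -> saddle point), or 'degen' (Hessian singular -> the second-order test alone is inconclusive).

Compute the Hessian H = grad^2 f:
  H = [[9, 3], [3, 1]]
Verify stationarity: grad f(x*) = H x* + g = (0, 0).
Eigenvalues of H: 0, 10.
H has a zero eigenvalue (singular; positive semidefinite but not definite), so H is neither positive definite, negative definite, nor indefinite. The second-order test alone is inconclusive -> degen.
(Indeed, f is constant along the null direction of H through x*, so x* is not a strict local extremum.)

degen


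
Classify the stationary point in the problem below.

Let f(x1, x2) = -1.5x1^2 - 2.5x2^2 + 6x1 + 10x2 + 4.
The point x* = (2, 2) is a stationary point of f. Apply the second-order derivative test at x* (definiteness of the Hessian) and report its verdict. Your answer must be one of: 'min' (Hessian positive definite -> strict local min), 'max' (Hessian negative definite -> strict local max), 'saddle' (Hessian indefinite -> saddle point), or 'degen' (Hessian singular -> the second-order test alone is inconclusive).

Compute the Hessian H = grad^2 f:
  H = [[-3, 0], [0, -5]]
Verify stationarity: grad f(x*) = H x* + g = (0, 0).
Eigenvalues of H: -5, -3.
Both eigenvalues < 0, so H is negative definite -> x* is a strict local max.

max


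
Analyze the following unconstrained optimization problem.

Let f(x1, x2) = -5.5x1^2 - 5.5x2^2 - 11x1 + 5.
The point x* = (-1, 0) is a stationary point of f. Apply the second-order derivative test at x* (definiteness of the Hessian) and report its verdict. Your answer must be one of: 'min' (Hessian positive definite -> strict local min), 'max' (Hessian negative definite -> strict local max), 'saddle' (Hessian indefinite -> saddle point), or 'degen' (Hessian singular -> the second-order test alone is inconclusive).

Compute the Hessian H = grad^2 f:
  H = [[-11, 0], [0, -11]]
Verify stationarity: grad f(x*) = H x* + g = (0, 0).
Eigenvalues of H: -11, -11.
Both eigenvalues < 0, so H is negative definite -> x* is a strict local max.

max


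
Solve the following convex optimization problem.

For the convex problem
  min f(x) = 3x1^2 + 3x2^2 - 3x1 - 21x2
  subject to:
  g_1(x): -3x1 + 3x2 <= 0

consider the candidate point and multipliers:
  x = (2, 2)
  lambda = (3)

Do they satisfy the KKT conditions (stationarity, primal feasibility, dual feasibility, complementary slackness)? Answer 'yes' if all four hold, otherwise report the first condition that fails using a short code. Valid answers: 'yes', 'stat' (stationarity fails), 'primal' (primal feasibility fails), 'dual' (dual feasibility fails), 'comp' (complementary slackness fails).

Gradient of f: grad f(x) = Q x + c = (9, -9)
Constraint values g_i(x) = a_i^T x - b_i:
  g_1((2, 2)) = 0
Stationarity residual: grad f(x) + sum_i lambda_i a_i = (0, 0)
  -> stationarity OK
Primal feasibility (all g_i <= 0): OK
Dual feasibility (all lambda_i >= 0): OK
Complementary slackness (lambda_i * g_i(x) = 0 for all i): OK

Verdict: yes, KKT holds.

yes


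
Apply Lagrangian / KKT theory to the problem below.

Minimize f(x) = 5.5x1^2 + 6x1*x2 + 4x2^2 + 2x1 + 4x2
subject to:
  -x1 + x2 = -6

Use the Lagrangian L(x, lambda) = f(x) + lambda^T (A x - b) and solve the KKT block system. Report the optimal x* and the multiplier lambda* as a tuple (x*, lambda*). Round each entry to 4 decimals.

Form the Lagrangian:
  L(x, lambda) = (1/2) x^T Q x + c^T x + lambda^T (A x - b)
Stationarity (grad_x L = 0): Q x + c + A^T lambda = 0.
Primal feasibility: A x = b.

This gives the KKT block system:
  [ Q   A^T ] [ x     ]   [-c ]
  [ A    0  ] [ lambda ] = [ b ]

Solving the linear system:
  x*      = (2.5161, -3.4839)
  lambda* = (8.7742)
  f(x*)   = 21.871

x* = (2.5161, -3.4839), lambda* = (8.7742)


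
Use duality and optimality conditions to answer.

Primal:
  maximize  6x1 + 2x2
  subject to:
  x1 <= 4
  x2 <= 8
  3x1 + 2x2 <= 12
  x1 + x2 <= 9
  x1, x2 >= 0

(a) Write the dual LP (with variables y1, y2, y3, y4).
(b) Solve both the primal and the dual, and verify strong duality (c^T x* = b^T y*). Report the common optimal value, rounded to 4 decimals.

The standard primal-dual pair for 'max c^T x s.t. A x <= b, x >= 0' is:
  Dual:  min b^T y  s.t.  A^T y >= c,  y >= 0.

So the dual LP is:
  minimize  4y1 + 8y2 + 12y3 + 9y4
  subject to:
    y1 + 3y3 + y4 >= 6
    y2 + 2y3 + y4 >= 2
    y1, y2, y3, y4 >= 0

Solving the primal: x* = (4, 0).
  primal value c^T x* = 24.
Solving the dual: y* = (3, 0, 1, 0).
  dual value b^T y* = 24.
Strong duality: c^T x* = b^T y*. Confirmed.

24


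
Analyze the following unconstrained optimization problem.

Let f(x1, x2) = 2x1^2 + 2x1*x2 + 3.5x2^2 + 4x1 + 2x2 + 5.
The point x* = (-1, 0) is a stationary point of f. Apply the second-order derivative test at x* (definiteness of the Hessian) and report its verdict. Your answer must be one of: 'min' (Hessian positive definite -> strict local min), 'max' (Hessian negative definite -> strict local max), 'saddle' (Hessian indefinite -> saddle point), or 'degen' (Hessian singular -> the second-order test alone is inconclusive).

Compute the Hessian H = grad^2 f:
  H = [[4, 2], [2, 7]]
Verify stationarity: grad f(x*) = H x* + g = (0, 0).
Eigenvalues of H: 3, 8.
Both eigenvalues > 0, so H is positive definite -> x* is a strict local min.

min


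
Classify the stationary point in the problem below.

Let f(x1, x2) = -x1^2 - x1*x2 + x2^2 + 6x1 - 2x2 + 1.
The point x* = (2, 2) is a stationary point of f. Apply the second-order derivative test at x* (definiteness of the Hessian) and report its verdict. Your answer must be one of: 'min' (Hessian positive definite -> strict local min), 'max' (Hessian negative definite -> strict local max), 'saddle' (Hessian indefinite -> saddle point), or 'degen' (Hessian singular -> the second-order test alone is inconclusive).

Compute the Hessian H = grad^2 f:
  H = [[-2, -1], [-1, 2]]
Verify stationarity: grad f(x*) = H x* + g = (0, 0).
Eigenvalues of H: -2.2361, 2.2361.
Eigenvalues have mixed signs, so H is indefinite -> x* is a saddle point.

saddle


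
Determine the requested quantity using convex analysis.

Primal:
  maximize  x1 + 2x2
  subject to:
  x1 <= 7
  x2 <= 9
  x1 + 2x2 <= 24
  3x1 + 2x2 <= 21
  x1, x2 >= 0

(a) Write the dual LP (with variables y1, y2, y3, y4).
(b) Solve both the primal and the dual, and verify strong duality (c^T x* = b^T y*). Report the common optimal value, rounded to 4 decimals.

The standard primal-dual pair for 'max c^T x s.t. A x <= b, x >= 0' is:
  Dual:  min b^T y  s.t.  A^T y >= c,  y >= 0.

So the dual LP is:
  minimize  7y1 + 9y2 + 24y3 + 21y4
  subject to:
    y1 + y3 + 3y4 >= 1
    y2 + 2y3 + 2y4 >= 2
    y1, y2, y3, y4 >= 0

Solving the primal: x* = (1, 9).
  primal value c^T x* = 19.
Solving the dual: y* = (0, 1.3333, 0, 0.3333).
  dual value b^T y* = 19.
Strong duality: c^T x* = b^T y*. Confirmed.

19


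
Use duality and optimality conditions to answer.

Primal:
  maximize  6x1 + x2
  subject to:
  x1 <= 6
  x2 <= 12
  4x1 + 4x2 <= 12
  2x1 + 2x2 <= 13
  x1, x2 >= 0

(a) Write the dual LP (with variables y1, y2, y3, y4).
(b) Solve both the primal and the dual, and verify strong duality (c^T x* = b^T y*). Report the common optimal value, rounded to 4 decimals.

The standard primal-dual pair for 'max c^T x s.t. A x <= b, x >= 0' is:
  Dual:  min b^T y  s.t.  A^T y >= c,  y >= 0.

So the dual LP is:
  minimize  6y1 + 12y2 + 12y3 + 13y4
  subject to:
    y1 + 4y3 + 2y4 >= 6
    y2 + 4y3 + 2y4 >= 1
    y1, y2, y3, y4 >= 0

Solving the primal: x* = (3, 0).
  primal value c^T x* = 18.
Solving the dual: y* = (0, 0, 1.5, 0).
  dual value b^T y* = 18.
Strong duality: c^T x* = b^T y*. Confirmed.

18


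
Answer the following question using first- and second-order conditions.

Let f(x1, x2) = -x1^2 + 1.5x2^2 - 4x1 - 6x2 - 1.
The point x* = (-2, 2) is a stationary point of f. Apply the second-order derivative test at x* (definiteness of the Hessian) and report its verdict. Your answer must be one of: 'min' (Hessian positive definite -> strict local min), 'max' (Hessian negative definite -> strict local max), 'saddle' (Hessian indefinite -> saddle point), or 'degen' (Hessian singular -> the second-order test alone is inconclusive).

Compute the Hessian H = grad^2 f:
  H = [[-2, 0], [0, 3]]
Verify stationarity: grad f(x*) = H x* + g = (0, 0).
Eigenvalues of H: -2, 3.
Eigenvalues have mixed signs, so H is indefinite -> x* is a saddle point.

saddle


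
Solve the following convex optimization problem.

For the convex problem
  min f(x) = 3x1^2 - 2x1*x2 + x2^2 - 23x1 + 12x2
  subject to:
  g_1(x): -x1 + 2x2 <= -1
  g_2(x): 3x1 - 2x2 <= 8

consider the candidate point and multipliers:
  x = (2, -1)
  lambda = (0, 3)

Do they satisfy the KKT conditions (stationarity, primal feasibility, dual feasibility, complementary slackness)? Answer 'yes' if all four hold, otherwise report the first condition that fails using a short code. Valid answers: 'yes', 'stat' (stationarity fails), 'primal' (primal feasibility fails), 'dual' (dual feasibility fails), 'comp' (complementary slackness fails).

Gradient of f: grad f(x) = Q x + c = (-9, 6)
Constraint values g_i(x) = a_i^T x - b_i:
  g_1((2, -1)) = -3
  g_2((2, -1)) = 0
Stationarity residual: grad f(x) + sum_i lambda_i a_i = (0, 0)
  -> stationarity OK
Primal feasibility (all g_i <= 0): OK
Dual feasibility (all lambda_i >= 0): OK
Complementary slackness (lambda_i * g_i(x) = 0 for all i): OK

Verdict: yes, KKT holds.

yes


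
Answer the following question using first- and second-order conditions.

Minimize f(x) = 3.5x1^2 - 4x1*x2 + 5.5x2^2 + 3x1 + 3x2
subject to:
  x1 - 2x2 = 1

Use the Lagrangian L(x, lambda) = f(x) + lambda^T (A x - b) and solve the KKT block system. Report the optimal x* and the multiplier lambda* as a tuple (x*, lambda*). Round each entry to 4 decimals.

Form the Lagrangian:
  L(x, lambda) = (1/2) x^T Q x + c^T x + lambda^T (A x - b)
Stationarity (grad_x L = 0): Q x + c + A^T lambda = 0.
Primal feasibility: A x = b.

This gives the KKT block system:
  [ Q   A^T ] [ x     ]   [-c ]
  [ A    0  ] [ lambda ] = [ b ]

Solving the linear system:
  x*      = (-0.6522, -0.8261)
  lambda* = (-1.7391)
  f(x*)   = -1.3478

x* = (-0.6522, -0.8261), lambda* = (-1.7391)


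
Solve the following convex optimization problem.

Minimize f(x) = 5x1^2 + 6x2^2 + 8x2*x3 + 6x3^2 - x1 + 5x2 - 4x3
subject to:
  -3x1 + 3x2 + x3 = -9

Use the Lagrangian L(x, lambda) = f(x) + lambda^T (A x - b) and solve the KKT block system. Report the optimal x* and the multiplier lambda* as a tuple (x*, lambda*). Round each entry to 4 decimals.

Form the Lagrangian:
  L(x, lambda) = (1/2) x^T Q x + c^T x + lambda^T (A x - b)
Stationarity (grad_x L = 0): Q x + c + A^T lambda = 0.
Primal feasibility: A x = b.

This gives the KKT block system:
  [ Q   A^T ] [ x     ]   [-c ]
  [ A    0  ] [ lambda ] = [ b ]

Solving the linear system:
  x*      = (1.1583, -2.3847, 1.6292)
  lambda* = (3.5278)
  f(x*)   = 6.0757

x* = (1.1583, -2.3847, 1.6292), lambda* = (3.5278)


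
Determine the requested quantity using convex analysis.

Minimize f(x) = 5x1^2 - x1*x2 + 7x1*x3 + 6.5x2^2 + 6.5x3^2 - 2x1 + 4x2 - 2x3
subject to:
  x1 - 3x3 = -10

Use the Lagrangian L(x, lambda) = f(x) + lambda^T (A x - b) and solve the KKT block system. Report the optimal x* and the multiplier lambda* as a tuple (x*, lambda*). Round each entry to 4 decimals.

Form the Lagrangian:
  L(x, lambda) = (1/2) x^T Q x + c^T x + lambda^T (A x - b)
Stationarity (grad_x L = 0): Q x + c + A^T lambda = 0.
Primal feasibility: A x = b.

This gives the KKT block system:
  [ Q   A^T ] [ x     ]   [-c ]
  [ A    0  ] [ lambda ] = [ b ]

Solving the linear system:
  x*      = (-2.209, -0.4776, 2.597)
  lambda* = (5.4328)
  f(x*)   = 25.8209

x* = (-2.209, -0.4776, 2.597), lambda* = (5.4328)


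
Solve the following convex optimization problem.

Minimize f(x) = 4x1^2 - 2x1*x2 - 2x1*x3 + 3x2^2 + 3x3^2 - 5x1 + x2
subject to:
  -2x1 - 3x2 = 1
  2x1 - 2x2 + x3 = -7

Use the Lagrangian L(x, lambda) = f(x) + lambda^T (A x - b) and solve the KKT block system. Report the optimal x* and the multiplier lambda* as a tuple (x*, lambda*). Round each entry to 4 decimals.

Form the Lagrangian:
  L(x, lambda) = (1/2) x^T Q x + c^T x + lambda^T (A x - b)
Stationarity (grad_x L = 0): Q x + c + A^T lambda = 0.
Primal feasibility: A x = b.

This gives the KKT block system:
  [ Q   A^T ] [ x     ]   [-c ]
  [ A    0  ] [ lambda ] = [ b ]

Solving the linear system:
  x*      = (-1.7679, 0.8452, -1.7738)
  lambda* = (-1.5357, 7.1071)
  f(x*)   = 30.4851

x* = (-1.7679, 0.8452, -1.7738), lambda* = (-1.5357, 7.1071)


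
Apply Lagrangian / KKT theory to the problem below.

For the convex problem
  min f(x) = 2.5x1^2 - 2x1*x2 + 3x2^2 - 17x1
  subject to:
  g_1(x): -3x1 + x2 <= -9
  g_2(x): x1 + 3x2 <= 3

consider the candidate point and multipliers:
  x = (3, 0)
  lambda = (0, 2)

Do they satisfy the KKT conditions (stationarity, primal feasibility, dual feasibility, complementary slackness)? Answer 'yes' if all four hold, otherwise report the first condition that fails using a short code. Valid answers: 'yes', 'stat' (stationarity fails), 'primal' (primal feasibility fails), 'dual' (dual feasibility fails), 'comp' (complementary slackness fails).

Gradient of f: grad f(x) = Q x + c = (-2, -6)
Constraint values g_i(x) = a_i^T x - b_i:
  g_1((3, 0)) = 0
  g_2((3, 0)) = 0
Stationarity residual: grad f(x) + sum_i lambda_i a_i = (0, 0)
  -> stationarity OK
Primal feasibility (all g_i <= 0): OK
Dual feasibility (all lambda_i >= 0): OK
Complementary slackness (lambda_i * g_i(x) = 0 for all i): OK

Verdict: yes, KKT holds.

yes


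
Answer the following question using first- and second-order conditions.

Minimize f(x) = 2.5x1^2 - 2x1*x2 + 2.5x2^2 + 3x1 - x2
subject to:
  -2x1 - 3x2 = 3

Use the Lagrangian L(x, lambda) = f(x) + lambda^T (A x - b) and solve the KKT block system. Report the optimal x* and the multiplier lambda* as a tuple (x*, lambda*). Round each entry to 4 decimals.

Form the Lagrangian:
  L(x, lambda) = (1/2) x^T Q x + c^T x + lambda^T (A x - b)
Stationarity (grad_x L = 0): Q x + c + A^T lambda = 0.
Primal feasibility: A x = b.

This gives the KKT block system:
  [ Q   A^T ] [ x     ]   [-c ]
  [ A    0  ] [ lambda ] = [ b ]

Solving the linear system:
  x*      = (-0.9101, -0.3933)
  lambda* = (-0.382)
  f(x*)   = -0.5955

x* = (-0.9101, -0.3933), lambda* = (-0.382)


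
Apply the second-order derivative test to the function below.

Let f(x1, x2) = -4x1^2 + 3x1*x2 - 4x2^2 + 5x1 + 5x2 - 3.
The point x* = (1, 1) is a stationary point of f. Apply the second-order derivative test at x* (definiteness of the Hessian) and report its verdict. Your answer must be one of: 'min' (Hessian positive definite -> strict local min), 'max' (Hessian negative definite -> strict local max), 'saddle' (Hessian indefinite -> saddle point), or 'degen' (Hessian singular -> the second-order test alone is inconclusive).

Compute the Hessian H = grad^2 f:
  H = [[-8, 3], [3, -8]]
Verify stationarity: grad f(x*) = H x* + g = (0, 0).
Eigenvalues of H: -11, -5.
Both eigenvalues < 0, so H is negative definite -> x* is a strict local max.

max


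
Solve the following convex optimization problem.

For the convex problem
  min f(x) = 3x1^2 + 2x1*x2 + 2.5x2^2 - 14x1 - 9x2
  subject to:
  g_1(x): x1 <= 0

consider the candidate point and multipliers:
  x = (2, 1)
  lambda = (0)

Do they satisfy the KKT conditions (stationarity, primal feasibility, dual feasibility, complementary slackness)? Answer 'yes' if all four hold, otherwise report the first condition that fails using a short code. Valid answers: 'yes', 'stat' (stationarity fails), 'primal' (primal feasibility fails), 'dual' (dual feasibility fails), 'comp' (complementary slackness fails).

Gradient of f: grad f(x) = Q x + c = (0, 0)
Constraint values g_i(x) = a_i^T x - b_i:
  g_1((2, 1)) = 2
Stationarity residual: grad f(x) + sum_i lambda_i a_i = (0, 0)
  -> stationarity OK
Primal feasibility (all g_i <= 0): FAILS
Dual feasibility (all lambda_i >= 0): OK
Complementary slackness (lambda_i * g_i(x) = 0 for all i): OK

Verdict: the first failing condition is primal_feasibility -> primal.

primal


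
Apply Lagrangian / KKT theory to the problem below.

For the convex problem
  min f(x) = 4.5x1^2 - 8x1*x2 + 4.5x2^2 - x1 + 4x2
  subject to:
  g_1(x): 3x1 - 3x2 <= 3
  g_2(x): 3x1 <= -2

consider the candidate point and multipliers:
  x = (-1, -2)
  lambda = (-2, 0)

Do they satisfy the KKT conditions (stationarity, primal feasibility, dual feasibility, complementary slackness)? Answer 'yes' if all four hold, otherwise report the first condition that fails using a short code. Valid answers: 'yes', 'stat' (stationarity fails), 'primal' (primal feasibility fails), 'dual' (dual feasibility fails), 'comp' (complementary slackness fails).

Gradient of f: grad f(x) = Q x + c = (6, -6)
Constraint values g_i(x) = a_i^T x - b_i:
  g_1((-1, -2)) = 0
  g_2((-1, -2)) = -1
Stationarity residual: grad f(x) + sum_i lambda_i a_i = (0, 0)
  -> stationarity OK
Primal feasibility (all g_i <= 0): OK
Dual feasibility (all lambda_i >= 0): FAILS
Complementary slackness (lambda_i * g_i(x) = 0 for all i): OK

Verdict: the first failing condition is dual_feasibility -> dual.

dual


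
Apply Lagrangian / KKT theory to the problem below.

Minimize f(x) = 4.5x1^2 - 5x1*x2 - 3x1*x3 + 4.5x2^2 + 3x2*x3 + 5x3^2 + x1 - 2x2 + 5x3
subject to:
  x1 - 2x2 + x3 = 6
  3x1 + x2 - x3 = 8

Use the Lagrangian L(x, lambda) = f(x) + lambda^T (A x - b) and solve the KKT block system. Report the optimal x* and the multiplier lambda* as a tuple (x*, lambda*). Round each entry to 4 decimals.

Form the Lagrangian:
  L(x, lambda) = (1/2) x^T Q x + c^T x + lambda^T (A x - b)
Stationarity (grad_x L = 0): Q x + c + A^T lambda = 0.
Primal feasibility: A x = b.

This gives the KKT block system:
  [ Q   A^T ] [ x     ]   [-c ]
  [ A    0  ] [ lambda ] = [ b ]

Solving the linear system:
  x*      = (3.3443, -0.6228, 1.4102)
  lambda* = (-12.8957, -5.6955)
  f(x*)   = 67.2894

x* = (3.3443, -0.6228, 1.4102), lambda* = (-12.8957, -5.6955)


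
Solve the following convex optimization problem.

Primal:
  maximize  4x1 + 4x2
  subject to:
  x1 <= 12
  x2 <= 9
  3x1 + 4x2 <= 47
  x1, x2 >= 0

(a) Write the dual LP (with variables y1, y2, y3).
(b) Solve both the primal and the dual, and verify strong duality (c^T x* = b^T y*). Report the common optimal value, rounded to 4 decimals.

The standard primal-dual pair for 'max c^T x s.t. A x <= b, x >= 0' is:
  Dual:  min b^T y  s.t.  A^T y >= c,  y >= 0.

So the dual LP is:
  minimize  12y1 + 9y2 + 47y3
  subject to:
    y1 + 3y3 >= 4
    y2 + 4y3 >= 4
    y1, y2, y3 >= 0

Solving the primal: x* = (12, 2.75).
  primal value c^T x* = 59.
Solving the dual: y* = (1, 0, 1).
  dual value b^T y* = 59.
Strong duality: c^T x* = b^T y*. Confirmed.

59


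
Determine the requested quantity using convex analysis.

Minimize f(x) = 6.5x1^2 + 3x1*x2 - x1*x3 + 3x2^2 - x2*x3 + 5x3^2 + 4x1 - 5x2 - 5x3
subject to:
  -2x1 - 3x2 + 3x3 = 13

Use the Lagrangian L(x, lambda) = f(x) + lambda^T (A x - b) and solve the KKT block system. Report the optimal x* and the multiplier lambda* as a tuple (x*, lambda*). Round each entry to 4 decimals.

Form the Lagrangian:
  L(x, lambda) = (1/2) x^T Q x + c^T x + lambda^T (A x - b)
Stationarity (grad_x L = 0): Q x + c + A^T lambda = 0.
Primal feasibility: A x = b.

This gives the KKT block system:
  [ Q   A^T ] [ x     ]   [-c ]
  [ A    0  ] [ lambda ] = [ b ]

Solving the linear system:
  x*      = (-0.7497, -1.6431, 2.1905)
  lambda* = (-6.4326)
  f(x*)   = 38.9439

x* = (-0.7497, -1.6431, 2.1905), lambda* = (-6.4326)


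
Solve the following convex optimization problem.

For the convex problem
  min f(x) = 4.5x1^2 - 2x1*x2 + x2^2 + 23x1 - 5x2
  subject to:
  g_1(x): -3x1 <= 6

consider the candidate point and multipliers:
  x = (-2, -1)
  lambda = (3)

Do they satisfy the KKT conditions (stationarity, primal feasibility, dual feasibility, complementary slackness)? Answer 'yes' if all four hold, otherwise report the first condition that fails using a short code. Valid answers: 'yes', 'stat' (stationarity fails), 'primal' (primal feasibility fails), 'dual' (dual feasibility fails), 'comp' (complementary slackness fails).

Gradient of f: grad f(x) = Q x + c = (7, -3)
Constraint values g_i(x) = a_i^T x - b_i:
  g_1((-2, -1)) = 0
Stationarity residual: grad f(x) + sum_i lambda_i a_i = (-2, -3)
  -> stationarity FAILS
Primal feasibility (all g_i <= 0): OK
Dual feasibility (all lambda_i >= 0): OK
Complementary slackness (lambda_i * g_i(x) = 0 for all i): OK

Verdict: the first failing condition is stationarity -> stat.

stat


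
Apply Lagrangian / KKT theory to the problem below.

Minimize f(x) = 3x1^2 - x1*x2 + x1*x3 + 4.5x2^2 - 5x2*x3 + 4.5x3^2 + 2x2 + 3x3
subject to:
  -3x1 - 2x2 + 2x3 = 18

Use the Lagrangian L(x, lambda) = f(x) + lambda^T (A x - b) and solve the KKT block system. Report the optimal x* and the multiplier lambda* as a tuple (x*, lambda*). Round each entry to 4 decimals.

Form the Lagrangian:
  L(x, lambda) = (1/2) x^T Q x + c^T x + lambda^T (A x - b)
Stationarity (grad_x L = 0): Q x + c + A^T lambda = 0.
Primal feasibility: A x = b.

This gives the KKT block system:
  [ Q   A^T ] [ x     ]   [-c ]
  [ A    0  ] [ lambda ] = [ b ]

Solving the linear system:
  x*      = (-4.2121, -1.9659, 0.7159)
  lambda* = (-7.5303)
  f(x*)   = 66.8807

x* = (-4.2121, -1.9659, 0.7159), lambda* = (-7.5303)


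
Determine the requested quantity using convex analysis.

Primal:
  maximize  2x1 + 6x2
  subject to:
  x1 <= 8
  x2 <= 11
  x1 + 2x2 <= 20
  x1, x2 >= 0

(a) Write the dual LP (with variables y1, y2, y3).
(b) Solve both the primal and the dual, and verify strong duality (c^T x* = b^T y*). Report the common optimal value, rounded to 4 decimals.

The standard primal-dual pair for 'max c^T x s.t. A x <= b, x >= 0' is:
  Dual:  min b^T y  s.t.  A^T y >= c,  y >= 0.

So the dual LP is:
  minimize  8y1 + 11y2 + 20y3
  subject to:
    y1 + y3 >= 2
    y2 + 2y3 >= 6
    y1, y2, y3 >= 0

Solving the primal: x* = (0, 10).
  primal value c^T x* = 60.
Solving the dual: y* = (0, 0, 3).
  dual value b^T y* = 60.
Strong duality: c^T x* = b^T y*. Confirmed.

60


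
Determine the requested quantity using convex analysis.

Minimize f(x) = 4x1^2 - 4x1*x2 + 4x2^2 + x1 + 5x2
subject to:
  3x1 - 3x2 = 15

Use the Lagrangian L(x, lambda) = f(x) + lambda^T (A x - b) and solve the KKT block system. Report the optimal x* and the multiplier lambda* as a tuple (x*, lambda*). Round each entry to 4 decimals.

Form the Lagrangian:
  L(x, lambda) = (1/2) x^T Q x + c^T x + lambda^T (A x - b)
Stationarity (grad_x L = 0): Q x + c + A^T lambda = 0.
Primal feasibility: A x = b.

This gives the KKT block system:
  [ Q   A^T ] [ x     ]   [-c ]
  [ A    0  ] [ lambda ] = [ b ]

Solving the linear system:
  x*      = (1.75, -3.25)
  lambda* = (-9.3333)
  f(x*)   = 62.75

x* = (1.75, -3.25), lambda* = (-9.3333)


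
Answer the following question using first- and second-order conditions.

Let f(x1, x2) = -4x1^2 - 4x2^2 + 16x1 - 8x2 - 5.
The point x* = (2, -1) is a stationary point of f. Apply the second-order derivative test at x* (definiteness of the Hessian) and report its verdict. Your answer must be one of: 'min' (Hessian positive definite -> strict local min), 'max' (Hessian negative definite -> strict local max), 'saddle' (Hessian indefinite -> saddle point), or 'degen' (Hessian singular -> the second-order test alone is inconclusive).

Compute the Hessian H = grad^2 f:
  H = [[-8, 0], [0, -8]]
Verify stationarity: grad f(x*) = H x* + g = (0, 0).
Eigenvalues of H: -8, -8.
Both eigenvalues < 0, so H is negative definite -> x* is a strict local max.

max


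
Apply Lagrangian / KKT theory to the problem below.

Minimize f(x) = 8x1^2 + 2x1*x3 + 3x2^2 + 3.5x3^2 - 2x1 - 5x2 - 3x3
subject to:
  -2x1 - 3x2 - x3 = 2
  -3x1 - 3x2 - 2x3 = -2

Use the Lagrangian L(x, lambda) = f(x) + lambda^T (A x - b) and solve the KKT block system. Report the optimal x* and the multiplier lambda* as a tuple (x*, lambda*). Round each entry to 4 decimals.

Form the Lagrangian:
  L(x, lambda) = (1/2) x^T Q x + c^T x + lambda^T (A x - b)
Stationarity (grad_x L = 0): Q x + c + A^T lambda = 0.
Primal feasibility: A x = b.

This gives the KKT block system:
  [ Q   A^T ] [ x     ]   [-c ]
  [ A    0  ] [ lambda ] = [ b ]

Solving the linear system:
  x*      = (0.678, -2.226, 3.322)
  lambda* = (-33.8475, 27.7288)
  f(x*)   = 61.4802

x* = (0.678, -2.226, 3.322), lambda* = (-33.8475, 27.7288)


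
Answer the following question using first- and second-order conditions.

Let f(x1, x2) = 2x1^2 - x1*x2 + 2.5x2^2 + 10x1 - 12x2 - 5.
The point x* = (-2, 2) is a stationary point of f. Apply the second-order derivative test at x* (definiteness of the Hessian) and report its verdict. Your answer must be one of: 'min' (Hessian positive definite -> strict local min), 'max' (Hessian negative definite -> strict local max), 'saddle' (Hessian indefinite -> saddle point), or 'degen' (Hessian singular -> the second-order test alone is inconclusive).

Compute the Hessian H = grad^2 f:
  H = [[4, -1], [-1, 5]]
Verify stationarity: grad f(x*) = H x* + g = (0, 0).
Eigenvalues of H: 3.382, 5.618.
Both eigenvalues > 0, so H is positive definite -> x* is a strict local min.

min
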